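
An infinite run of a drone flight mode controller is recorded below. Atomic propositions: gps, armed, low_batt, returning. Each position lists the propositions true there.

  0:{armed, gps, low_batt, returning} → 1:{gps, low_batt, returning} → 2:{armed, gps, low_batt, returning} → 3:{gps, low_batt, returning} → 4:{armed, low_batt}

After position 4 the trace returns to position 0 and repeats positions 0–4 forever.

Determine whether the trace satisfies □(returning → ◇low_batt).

returning → ◇low_batt holds at every position 0..4, and those are all positions ever visited, so □(returning → ◇low_batt) holds.
Positions where returning holds: 0, 1, 2, 3.
Check ◇low_batt at each: 0→ok, 1→ok, 2→ok, 3→ok.

Satisfied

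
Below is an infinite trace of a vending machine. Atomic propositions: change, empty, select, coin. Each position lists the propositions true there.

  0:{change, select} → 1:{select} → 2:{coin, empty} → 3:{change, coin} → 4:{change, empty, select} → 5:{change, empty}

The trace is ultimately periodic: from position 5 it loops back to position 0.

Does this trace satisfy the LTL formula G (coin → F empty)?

Holds

coin → F empty holds at every position 0..5, and those are all positions ever visited, so G (coin → F empty) holds.
Positions where coin holds: 2, 3.
Check F empty at each: 2→ok, 3→ok.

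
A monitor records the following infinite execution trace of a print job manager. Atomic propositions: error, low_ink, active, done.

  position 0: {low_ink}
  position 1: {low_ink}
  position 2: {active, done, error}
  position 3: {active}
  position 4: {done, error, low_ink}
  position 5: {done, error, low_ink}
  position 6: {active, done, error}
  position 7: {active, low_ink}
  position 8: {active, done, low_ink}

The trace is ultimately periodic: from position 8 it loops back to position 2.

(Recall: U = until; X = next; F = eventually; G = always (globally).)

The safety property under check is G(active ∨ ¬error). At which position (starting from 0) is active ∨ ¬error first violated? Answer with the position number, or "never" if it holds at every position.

Check active ∨ ¬error at each position in order: 0 ✓, 1 ✓, 2 ✓, 3 ✓.
At position 4 the labels are {done, error, low_ink}, so active ∨ ¬error is false there. This is the first violation.

4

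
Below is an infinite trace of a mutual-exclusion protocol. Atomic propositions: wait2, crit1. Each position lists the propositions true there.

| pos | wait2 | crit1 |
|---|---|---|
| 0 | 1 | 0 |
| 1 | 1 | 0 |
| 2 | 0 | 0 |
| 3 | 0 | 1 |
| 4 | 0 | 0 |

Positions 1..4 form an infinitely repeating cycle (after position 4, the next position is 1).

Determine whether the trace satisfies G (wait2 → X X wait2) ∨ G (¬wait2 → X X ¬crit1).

wait2 → X X wait2 must hold at every position from 0 onward. It fails at position 0, so G (wait2 → X X wait2) is false.
Positions where wait2 holds: 0, 1.
Check X X wait2 at each: 0→fails, 1→fails.
¬wait2 → X X ¬crit1 holds at every position 0..4, and those are all positions ever visited, so G (¬wait2 → X X ¬crit1) holds.
Positions where ¬wait2 holds: 2, 3, 4.
Check X X ¬crit1 at each: 2→ok, 3→ok, 4→ok.
At position 0: G (wait2 → X X wait2) is false; G (¬wait2 → X X ¬crit1) is true; so G (wait2 → X X wait2) ∨ G (¬wait2 → X X ¬crit1) is true.

Yes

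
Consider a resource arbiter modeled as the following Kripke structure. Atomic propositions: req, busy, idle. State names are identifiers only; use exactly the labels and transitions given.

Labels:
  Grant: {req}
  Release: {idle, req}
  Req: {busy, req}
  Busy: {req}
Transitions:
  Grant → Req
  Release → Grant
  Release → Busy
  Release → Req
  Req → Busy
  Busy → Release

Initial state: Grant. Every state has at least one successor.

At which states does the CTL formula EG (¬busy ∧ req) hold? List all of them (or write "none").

States satisfying ¬busy ∧ req: {Grant, Release, Busy}.
States satisfying EG (¬busy ∧ req): {Release, Busy}.

{Release, Busy}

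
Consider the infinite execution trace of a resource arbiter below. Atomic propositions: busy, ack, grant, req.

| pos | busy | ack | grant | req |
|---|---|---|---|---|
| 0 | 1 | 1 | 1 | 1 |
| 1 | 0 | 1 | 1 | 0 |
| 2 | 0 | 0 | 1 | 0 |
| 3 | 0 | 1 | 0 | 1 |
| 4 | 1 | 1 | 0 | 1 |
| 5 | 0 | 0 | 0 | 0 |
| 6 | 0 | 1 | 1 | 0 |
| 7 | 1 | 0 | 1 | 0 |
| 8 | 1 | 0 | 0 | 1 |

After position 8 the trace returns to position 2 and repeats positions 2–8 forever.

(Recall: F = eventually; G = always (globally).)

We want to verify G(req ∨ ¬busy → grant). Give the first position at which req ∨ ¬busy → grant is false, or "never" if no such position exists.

3

Check req ∨ ¬busy → grant at each position in order: 0 ✓, 1 ✓, 2 ✓.
At position 3 the labels are {ack, req}, so req ∨ ¬busy → grant is false there. This is the first violation.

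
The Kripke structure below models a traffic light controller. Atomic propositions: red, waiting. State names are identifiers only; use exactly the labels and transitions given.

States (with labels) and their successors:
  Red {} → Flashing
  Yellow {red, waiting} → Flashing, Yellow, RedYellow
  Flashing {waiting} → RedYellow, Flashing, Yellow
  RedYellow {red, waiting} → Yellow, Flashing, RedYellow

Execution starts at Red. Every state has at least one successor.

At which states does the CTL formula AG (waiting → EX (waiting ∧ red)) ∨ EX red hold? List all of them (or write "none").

{Red, Yellow, Flashing, RedYellow}

States satisfying waiting → EX (waiting ∧ red): {Red, Yellow, Flashing, RedYellow}.
States satisfying AG (waiting → EX (waiting ∧ red)): {Red, Yellow, Flashing, RedYellow}.
States satisfying red: {Yellow, RedYellow}.
States satisfying EX red: {Yellow, Flashing, RedYellow}.
States satisfying AG (waiting → EX (waiting ∧ red)) ∨ EX red: {Red, Yellow, Flashing, RedYellow}.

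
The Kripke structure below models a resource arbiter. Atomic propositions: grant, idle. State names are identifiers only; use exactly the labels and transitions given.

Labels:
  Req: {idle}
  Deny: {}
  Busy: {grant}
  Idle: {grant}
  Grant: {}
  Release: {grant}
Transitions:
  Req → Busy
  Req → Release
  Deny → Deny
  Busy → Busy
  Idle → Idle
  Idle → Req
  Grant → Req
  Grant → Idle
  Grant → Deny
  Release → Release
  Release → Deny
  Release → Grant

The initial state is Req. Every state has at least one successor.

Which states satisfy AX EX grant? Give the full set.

States satisfying EX grant: {Req, Busy, Idle, Grant, Release}.
States satisfying AX EX grant: {Req, Busy, Idle}.

{Req, Busy, Idle}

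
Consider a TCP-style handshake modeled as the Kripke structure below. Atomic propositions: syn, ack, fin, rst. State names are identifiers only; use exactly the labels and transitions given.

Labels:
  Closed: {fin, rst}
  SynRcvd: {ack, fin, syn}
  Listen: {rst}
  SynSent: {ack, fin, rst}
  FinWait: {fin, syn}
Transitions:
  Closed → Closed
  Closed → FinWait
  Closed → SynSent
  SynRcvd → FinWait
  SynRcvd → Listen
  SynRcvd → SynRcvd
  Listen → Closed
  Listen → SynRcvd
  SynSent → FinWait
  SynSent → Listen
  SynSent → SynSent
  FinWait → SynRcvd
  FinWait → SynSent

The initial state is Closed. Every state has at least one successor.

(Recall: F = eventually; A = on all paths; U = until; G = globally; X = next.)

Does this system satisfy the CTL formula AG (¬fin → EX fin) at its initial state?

Holds

States satisfying ¬fin → EX fin: {Closed, SynRcvd, Listen, SynSent, FinWait}.
States satisfying AG (¬fin → EX fin): {Closed, SynRcvd, Listen, SynSent, FinWait}.
Every state reachable from Closed satisfies ¬fin → EX fin.
Closed ∈ Sat(AG (¬fin → EX fin)).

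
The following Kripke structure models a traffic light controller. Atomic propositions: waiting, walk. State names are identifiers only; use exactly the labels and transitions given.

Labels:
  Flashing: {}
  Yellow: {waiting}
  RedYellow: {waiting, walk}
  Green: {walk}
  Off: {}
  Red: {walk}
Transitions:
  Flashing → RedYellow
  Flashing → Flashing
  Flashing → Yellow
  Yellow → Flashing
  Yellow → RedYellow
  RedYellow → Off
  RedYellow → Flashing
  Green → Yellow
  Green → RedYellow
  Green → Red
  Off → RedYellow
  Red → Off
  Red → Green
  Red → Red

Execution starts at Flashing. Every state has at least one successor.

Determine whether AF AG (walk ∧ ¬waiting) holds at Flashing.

States satisfying AG (walk ∧ ¬waiting): ∅.
States satisfying AF AG (walk ∧ ¬waiting): ∅.
There is a path from Flashing along which AG (walk ∧ ¬waiting) never holds.
Flashing ∉ Sat(AF AG (walk ∧ ¬waiting)).

No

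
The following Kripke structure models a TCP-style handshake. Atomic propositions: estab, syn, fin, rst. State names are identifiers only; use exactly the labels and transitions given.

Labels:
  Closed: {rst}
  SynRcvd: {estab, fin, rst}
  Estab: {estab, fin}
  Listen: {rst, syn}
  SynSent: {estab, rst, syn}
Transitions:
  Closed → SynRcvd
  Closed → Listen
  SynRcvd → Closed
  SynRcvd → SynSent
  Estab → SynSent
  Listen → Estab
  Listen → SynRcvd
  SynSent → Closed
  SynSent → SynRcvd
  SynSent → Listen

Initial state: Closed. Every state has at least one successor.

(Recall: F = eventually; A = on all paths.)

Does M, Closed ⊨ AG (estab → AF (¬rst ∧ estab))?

States satisfying estab → AF (¬rst ∧ estab): {Closed, Estab, Listen}.
States satisfying AG (estab → AF (¬rst ∧ estab)): ∅.
SynRcvd is reachable from Closed and violates estab → AF (¬rst ∧ estab), so AG fails at Closed.
Closed ∉ Sat(AG (estab → AF (¬rst ∧ estab))).

No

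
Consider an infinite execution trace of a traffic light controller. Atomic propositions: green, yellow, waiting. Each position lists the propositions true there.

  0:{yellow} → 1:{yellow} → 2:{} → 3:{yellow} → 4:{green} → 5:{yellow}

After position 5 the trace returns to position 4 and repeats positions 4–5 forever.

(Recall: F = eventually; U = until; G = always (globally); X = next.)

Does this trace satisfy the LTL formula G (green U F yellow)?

Holds

green U F yellow holds at every position 0..5, and those are all positions ever visited, so G (green U F yellow) holds.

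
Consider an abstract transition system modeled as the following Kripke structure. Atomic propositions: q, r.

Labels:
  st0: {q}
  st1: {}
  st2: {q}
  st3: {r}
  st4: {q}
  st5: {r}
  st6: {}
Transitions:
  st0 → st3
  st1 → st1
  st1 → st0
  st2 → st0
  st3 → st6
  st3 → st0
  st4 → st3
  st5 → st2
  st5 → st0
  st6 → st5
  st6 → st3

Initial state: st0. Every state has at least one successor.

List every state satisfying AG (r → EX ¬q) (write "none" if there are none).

States satisfying r → EX ¬q: {st0, st1, st2, st3, st4, st6}.
States satisfying AG (r → EX ¬q): ∅.

none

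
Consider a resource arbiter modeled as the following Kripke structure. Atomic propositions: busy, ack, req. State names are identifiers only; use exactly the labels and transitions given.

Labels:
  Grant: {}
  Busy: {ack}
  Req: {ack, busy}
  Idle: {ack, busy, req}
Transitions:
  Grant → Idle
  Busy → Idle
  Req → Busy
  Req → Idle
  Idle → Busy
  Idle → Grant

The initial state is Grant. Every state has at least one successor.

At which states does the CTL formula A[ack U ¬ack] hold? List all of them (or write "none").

{Grant}

States satisfying ack: {Busy, Req, Idle}.
States satisfying ¬ack: {Grant}.
States satisfying A[ack U ¬ack]: {Grant}.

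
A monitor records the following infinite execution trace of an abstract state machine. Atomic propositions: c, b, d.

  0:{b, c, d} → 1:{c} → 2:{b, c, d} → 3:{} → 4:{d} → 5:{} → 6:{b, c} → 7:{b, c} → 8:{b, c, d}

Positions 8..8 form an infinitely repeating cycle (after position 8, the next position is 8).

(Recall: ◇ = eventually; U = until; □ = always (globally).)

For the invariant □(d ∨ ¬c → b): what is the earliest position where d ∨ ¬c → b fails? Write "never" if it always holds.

3

Check d ∨ ¬c → b at each position in order: 0 ✓, 1 ✓, 2 ✓.
At position 3 the labels are {}, so d ∨ ¬c → b is false there. This is the first violation.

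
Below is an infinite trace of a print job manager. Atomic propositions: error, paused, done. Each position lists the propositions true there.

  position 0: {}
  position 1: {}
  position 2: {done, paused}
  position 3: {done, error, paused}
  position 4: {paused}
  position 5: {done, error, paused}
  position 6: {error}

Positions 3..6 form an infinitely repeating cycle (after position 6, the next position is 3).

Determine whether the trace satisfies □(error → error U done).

error → error U done holds at every position 0..6, and those are all positions ever visited, so □(error → error U done) holds.
Positions where error holds: 3, 5, 6.
Check error U done at each: 3→ok, 5→ok, 6→ok.

Yes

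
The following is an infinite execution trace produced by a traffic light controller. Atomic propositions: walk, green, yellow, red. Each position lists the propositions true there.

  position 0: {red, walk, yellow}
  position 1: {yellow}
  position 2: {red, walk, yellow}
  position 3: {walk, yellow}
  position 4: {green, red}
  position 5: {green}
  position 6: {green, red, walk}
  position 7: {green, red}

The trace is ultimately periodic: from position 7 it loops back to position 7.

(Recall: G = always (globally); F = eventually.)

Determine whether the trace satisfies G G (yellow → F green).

Satisfied

G (yellow → F green) holds at every position 0..7, and those are all positions ever visited, so G G (yellow → F green) holds.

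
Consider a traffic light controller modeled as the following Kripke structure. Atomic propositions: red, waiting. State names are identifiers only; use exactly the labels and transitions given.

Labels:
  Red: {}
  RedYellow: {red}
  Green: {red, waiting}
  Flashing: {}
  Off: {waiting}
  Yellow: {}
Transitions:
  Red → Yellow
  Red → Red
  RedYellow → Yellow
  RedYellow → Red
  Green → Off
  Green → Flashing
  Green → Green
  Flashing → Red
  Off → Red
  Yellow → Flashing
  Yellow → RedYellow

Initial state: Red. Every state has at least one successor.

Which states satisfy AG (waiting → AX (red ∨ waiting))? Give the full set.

States satisfying waiting → AX (red ∨ waiting): {Red, RedYellow, Flashing, Yellow}.
States satisfying AG (waiting → AX (red ∨ waiting)): {Red, RedYellow, Flashing, Yellow}.

{Red, RedYellow, Flashing, Yellow}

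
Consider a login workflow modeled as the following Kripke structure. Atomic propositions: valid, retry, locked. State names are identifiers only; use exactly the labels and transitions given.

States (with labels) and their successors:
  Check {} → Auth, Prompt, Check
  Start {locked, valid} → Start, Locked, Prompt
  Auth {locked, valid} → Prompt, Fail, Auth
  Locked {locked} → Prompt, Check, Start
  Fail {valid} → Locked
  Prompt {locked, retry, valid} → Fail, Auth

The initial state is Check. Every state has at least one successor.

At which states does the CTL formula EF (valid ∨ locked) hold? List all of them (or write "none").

{Check, Start, Auth, Locked, Fail, Prompt}

States satisfying valid ∨ locked: {Start, Auth, Locked, Fail, Prompt}.
States satisfying EF (valid ∨ locked): {Check, Start, Auth, Locked, Fail, Prompt}.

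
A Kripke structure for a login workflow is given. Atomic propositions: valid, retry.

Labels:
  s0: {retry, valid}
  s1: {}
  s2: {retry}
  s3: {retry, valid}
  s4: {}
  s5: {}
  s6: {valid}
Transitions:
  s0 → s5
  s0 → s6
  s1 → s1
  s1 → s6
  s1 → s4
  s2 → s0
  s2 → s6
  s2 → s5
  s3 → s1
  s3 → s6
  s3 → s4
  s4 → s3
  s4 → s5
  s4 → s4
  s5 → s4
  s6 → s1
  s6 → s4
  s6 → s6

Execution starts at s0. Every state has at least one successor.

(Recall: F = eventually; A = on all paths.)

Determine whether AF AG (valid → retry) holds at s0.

Violated

States satisfying AG (valid → retry): ∅.
States satisfying AF AG (valid → retry): ∅.
There is a path from s0 along which AG (valid → retry) never holds.
s0 ∉ Sat(AF AG (valid → retry)).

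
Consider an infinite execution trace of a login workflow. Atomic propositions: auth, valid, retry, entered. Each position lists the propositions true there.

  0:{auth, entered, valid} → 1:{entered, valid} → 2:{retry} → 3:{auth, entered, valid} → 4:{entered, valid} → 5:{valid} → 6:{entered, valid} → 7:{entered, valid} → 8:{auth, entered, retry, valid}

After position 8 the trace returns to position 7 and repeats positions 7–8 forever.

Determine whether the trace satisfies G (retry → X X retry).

retry → X X retry must hold at every position from 0 onward. It fails at position 2, so G (retry → X X retry) is false.
Positions where retry holds: 2, 8.
Check X X retry at each: 2→fails, 8→ok.

Violated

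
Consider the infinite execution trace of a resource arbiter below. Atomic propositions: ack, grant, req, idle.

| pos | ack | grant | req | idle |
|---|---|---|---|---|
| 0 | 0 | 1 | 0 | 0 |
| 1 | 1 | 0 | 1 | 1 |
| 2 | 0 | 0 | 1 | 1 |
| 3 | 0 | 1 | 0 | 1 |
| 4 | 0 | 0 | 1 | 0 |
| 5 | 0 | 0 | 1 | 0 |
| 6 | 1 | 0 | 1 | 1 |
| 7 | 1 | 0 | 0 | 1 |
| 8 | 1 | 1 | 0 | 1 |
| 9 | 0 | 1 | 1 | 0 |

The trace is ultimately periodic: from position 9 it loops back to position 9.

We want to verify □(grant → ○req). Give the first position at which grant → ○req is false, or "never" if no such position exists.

grant → ○req holds at every position 0..9, and those are all the positions the trace ever visits, so the invariant □(grant → ○req) is never violated.

never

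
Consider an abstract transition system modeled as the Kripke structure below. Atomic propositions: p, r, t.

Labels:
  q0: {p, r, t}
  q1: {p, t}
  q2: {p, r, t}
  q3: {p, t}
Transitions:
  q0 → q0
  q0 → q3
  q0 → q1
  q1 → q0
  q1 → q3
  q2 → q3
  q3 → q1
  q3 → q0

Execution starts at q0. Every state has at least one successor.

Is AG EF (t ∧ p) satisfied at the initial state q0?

States satisfying EF (t ∧ p): {q0, q1, q2, q3}.
States satisfying AG EF (t ∧ p): {q0, q1, q2, q3}.
Every state reachable from q0 satisfies EF (t ∧ p).
q0 ∈ Sat(AG EF (t ∧ p)).

Holds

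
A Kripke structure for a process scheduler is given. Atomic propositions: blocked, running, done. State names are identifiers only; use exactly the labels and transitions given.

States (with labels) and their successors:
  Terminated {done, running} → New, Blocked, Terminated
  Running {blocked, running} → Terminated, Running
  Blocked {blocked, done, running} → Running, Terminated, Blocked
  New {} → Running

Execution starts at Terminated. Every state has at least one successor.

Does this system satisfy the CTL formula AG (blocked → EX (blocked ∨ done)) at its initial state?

Yes

States satisfying blocked → EX (blocked ∨ done): {Terminated, Running, Blocked, New}.
States satisfying AG (blocked → EX (blocked ∨ done)): {Terminated, Running, Blocked, New}.
Every state reachable from Terminated satisfies blocked → EX (blocked ∨ done).
Terminated ∈ Sat(AG (blocked → EX (blocked ∨ done))).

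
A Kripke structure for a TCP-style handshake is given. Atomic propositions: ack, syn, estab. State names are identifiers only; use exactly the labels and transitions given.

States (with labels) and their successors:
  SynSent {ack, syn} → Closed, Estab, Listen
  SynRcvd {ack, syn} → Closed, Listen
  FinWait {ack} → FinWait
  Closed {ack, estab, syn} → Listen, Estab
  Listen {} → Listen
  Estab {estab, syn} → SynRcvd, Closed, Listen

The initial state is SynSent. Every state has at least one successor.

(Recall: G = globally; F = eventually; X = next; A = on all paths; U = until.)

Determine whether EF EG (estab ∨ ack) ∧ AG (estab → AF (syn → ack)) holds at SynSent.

States satisfying EG (estab ∨ ack): {SynSent, SynRcvd, FinWait, Closed, Estab}.
States satisfying EF EG (estab ∨ ack): {SynSent, SynRcvd, FinWait, Closed, Estab}.
States satisfying estab → AF (syn → ack): {SynSent, SynRcvd, FinWait, Closed, Listen, Estab}.
States satisfying AG (estab → AF (syn → ack)): {SynSent, SynRcvd, FinWait, Closed, Listen, Estab}.
States satisfying EF EG (estab ∨ ack) ∧ AG (estab → AF (syn → ack)): {SynSent, SynRcvd, FinWait, Closed, Estab}.
SynSent ∈ Sat(EF EG (estab ∨ ack) ∧ AG (estab → AF (syn → ack))).

Satisfied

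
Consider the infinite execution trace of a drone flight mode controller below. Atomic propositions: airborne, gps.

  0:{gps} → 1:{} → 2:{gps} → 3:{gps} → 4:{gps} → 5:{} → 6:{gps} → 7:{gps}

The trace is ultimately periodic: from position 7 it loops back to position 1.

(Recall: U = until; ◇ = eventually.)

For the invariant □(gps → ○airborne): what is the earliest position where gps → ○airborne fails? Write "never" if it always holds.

0

At position 0 the labels are {gps} and the next position 1 has {}, so gps → ○airborne is false there. This is the first violation.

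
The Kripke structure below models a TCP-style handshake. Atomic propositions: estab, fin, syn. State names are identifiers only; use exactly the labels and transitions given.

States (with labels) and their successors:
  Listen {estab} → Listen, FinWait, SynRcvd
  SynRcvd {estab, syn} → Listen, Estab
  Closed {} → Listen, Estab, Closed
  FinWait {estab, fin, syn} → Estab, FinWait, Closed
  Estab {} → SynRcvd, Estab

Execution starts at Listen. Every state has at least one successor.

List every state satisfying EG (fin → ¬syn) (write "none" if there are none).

States satisfying fin → ¬syn: {Listen, SynRcvd, Closed, Estab}.
States satisfying EG (fin → ¬syn): {Listen, SynRcvd, Closed, Estab}.

{Listen, SynRcvd, Closed, Estab}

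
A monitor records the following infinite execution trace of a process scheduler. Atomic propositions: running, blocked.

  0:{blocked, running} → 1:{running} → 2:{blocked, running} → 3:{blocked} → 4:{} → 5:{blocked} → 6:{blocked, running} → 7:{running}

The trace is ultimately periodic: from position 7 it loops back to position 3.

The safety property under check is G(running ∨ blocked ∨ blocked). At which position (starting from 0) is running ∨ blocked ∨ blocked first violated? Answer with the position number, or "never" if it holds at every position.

4

Check running ∨ blocked ∨ blocked at each position in order: 0 ✓, 1 ✓, 2 ✓, 3 ✓.
At position 4 the labels are {}, so running ∨ blocked ∨ blocked is false there. This is the first violation.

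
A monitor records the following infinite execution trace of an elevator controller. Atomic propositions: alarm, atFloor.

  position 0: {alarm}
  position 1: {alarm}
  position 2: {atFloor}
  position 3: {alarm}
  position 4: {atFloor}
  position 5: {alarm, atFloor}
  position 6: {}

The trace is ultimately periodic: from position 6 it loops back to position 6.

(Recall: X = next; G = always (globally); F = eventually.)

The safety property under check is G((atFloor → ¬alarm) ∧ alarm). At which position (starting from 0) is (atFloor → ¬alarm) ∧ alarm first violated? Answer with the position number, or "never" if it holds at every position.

2

Check (atFloor → ¬alarm) ∧ alarm at each position in order: 0 ✓, 1 ✓.
At position 2 the labels are {atFloor}, so (atFloor → ¬alarm) ∧ alarm is false there. This is the first violation.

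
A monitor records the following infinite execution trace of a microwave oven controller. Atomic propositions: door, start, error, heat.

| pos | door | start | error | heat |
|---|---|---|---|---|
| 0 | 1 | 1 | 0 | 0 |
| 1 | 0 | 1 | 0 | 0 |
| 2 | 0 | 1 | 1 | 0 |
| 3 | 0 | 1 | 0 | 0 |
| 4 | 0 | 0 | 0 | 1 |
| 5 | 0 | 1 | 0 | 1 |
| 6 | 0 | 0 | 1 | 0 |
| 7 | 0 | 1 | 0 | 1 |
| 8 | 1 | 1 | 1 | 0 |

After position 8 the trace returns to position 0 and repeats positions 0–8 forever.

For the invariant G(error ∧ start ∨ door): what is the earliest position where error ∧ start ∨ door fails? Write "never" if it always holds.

Check error ∧ start ∨ door at each position in order: 0 ✓.
At position 1 the labels are {start}, so error ∧ start ∨ door is false there. This is the first violation.

1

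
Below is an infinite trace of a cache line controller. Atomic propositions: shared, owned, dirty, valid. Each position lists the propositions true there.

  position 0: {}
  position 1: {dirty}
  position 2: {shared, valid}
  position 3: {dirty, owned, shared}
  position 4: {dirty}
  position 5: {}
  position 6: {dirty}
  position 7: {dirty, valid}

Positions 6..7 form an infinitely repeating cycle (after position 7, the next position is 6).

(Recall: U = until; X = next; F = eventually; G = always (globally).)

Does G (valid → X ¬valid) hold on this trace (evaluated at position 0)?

Satisfied

valid → X ¬valid holds at every position 0..7, and those are all positions ever visited, so G (valid → X ¬valid) holds.
Positions where valid holds: 2, 7.
Check X ¬valid at each: 2→ok, 7→ok.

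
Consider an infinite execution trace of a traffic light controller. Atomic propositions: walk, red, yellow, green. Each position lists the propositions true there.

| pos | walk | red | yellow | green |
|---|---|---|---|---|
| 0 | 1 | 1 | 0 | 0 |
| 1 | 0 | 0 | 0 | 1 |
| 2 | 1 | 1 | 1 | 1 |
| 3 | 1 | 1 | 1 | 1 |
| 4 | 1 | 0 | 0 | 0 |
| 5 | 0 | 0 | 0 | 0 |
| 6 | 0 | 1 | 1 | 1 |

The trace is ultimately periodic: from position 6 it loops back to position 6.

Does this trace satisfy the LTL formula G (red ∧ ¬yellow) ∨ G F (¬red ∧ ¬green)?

Violated

red ∧ ¬yellow must hold at every position from 0 onward. It fails at position 1, so G (red ∧ ¬yellow) is false.
F (¬red ∧ ¬green) must hold at every position from 0 onward. It fails at position 6, so G F (¬red ∧ ¬green) is false.
At position 0: G (red ∧ ¬yellow) is false; G F (¬red ∧ ¬green) is false; so G (red ∧ ¬yellow) ∨ G F (¬red ∧ ¬green) is false.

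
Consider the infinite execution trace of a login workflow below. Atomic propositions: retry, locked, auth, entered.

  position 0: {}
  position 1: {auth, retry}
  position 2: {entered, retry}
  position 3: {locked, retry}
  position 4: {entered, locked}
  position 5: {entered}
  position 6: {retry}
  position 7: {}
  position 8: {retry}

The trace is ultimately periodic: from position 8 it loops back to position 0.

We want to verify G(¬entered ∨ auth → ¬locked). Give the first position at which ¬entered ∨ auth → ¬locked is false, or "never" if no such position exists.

3

Check ¬entered ∨ auth → ¬locked at each position in order: 0 ✓, 1 ✓, 2 ✓.
At position 3 the labels are {locked, retry}, so ¬entered ∨ auth → ¬locked is false there. This is the first violation.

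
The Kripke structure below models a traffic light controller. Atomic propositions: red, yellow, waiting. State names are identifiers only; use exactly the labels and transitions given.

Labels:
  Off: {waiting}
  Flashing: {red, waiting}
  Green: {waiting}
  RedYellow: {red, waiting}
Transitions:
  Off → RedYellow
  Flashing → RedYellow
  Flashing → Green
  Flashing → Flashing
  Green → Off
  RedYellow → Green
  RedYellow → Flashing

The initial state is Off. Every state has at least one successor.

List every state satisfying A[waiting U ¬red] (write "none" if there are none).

{Off, Green}

States satisfying waiting: {Off, Flashing, Green, RedYellow}.
States satisfying ¬red: {Off, Green}.
States satisfying A[waiting U ¬red]: {Off, Green}.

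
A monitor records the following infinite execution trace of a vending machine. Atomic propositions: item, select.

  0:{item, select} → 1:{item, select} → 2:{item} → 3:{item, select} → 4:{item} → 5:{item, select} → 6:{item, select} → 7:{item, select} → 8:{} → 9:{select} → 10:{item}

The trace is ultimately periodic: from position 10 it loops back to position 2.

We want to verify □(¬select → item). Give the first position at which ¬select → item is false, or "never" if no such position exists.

Check ¬select → item at each position in order: 0 ✓, 1 ✓, 2 ✓, 3 ✓, 4 ✓, 5 ✓, 6 ✓, 7 ✓.
At position 8 the labels are {}, so ¬select → item is false there. This is the first violation.

8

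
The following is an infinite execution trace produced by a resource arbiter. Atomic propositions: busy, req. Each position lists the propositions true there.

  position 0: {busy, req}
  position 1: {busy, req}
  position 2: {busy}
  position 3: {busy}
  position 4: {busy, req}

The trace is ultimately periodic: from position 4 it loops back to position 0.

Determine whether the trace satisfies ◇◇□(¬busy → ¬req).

Satisfied

◇□(¬busy → ¬req) holds at position 0, which is reachable from 0, so ◇◇□(¬busy → ¬req) holds.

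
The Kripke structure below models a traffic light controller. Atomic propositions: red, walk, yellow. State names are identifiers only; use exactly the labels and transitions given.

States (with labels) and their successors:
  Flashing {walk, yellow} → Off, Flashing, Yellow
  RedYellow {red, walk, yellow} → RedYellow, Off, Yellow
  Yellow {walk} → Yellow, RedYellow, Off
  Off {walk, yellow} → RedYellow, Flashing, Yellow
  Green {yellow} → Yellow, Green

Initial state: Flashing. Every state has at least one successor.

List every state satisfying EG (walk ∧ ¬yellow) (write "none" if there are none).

{Yellow}

States satisfying walk ∧ ¬yellow: {Yellow}.
States satisfying EG (walk ∧ ¬yellow): {Yellow}.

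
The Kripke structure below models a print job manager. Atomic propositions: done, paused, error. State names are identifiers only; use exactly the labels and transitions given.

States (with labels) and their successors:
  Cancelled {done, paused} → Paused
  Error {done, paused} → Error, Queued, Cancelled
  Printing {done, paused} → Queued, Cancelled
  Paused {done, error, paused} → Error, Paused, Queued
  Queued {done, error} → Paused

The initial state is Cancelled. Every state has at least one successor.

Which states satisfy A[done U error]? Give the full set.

{Cancelled, Printing, Paused, Queued}

States satisfying done: {Cancelled, Error, Printing, Paused, Queued}.
States satisfying error: {Paused, Queued}.
States satisfying A[done U error]: {Cancelled, Printing, Paused, Queued}.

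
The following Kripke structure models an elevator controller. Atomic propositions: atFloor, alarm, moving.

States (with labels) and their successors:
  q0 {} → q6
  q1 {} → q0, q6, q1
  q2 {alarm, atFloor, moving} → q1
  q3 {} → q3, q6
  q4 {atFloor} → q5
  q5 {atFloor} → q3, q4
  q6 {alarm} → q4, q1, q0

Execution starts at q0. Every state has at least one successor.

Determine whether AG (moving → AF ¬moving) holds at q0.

States satisfying moving → AF ¬moving: {q0, q1, q2, q3, q4, q5, q6}.
States satisfying AG (moving → AF ¬moving): {q0, q1, q2, q3, q4, q5, q6}.
Every state reachable from q0 satisfies moving → AF ¬moving.
q0 ∈ Sat(AG (moving → AF ¬moving)).

Satisfied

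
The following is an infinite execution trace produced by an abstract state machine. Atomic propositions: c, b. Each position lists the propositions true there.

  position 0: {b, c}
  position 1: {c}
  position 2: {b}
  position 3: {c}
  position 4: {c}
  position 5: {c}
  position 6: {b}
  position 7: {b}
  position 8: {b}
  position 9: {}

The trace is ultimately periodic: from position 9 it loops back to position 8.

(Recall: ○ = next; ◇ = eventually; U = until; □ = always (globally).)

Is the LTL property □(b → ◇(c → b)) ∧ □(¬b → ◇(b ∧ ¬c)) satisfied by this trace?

b → ◇(c → b) holds at every position 0..9, and those are all positions ever visited, so □(b → ◇(c → b)) holds.
Positions where b holds: 0, 2, 6, 7, 8.
Check ◇(c → b) at each: 0→ok, 2→ok, 6→ok, 7→ok, 8→ok.
¬b → ◇(b ∧ ¬c) holds at every position 0..9, and those are all positions ever visited, so □(¬b → ◇(b ∧ ¬c)) holds.
Positions where ¬b holds: 1, 3, 4, 5, 9.
Check ◇(b ∧ ¬c) at each: 1→ok, 3→ok, 4→ok, 5→ok, 9→ok.
At position 0: □(b → ◇(c → b)) is true; □(¬b → ◇(b ∧ ¬c)) is true; so □(b → ◇(c → b)) ∧ □(¬b → ◇(b ∧ ¬c)) is true.

Holds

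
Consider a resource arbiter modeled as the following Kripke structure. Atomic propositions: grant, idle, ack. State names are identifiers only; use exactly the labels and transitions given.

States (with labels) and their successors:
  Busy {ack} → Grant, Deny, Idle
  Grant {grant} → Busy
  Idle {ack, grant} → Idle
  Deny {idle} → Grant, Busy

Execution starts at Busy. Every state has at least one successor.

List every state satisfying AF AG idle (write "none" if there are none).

States satisfying AG idle: ∅.
States satisfying AF AG idle: ∅.

none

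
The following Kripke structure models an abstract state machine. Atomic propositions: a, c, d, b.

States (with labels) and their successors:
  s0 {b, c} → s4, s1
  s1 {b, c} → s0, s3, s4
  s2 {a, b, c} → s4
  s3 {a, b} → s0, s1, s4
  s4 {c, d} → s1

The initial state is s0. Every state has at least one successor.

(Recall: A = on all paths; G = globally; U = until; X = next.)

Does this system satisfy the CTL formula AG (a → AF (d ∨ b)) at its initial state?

Holds

States satisfying a → AF (d ∨ b): {s0, s1, s2, s3, s4}.
States satisfying AG (a → AF (d ∨ b)): {s0, s1, s2, s3, s4}.
Every state reachable from s0 satisfies a → AF (d ∨ b).
s0 ∈ Sat(AG (a → AF (d ∨ b))).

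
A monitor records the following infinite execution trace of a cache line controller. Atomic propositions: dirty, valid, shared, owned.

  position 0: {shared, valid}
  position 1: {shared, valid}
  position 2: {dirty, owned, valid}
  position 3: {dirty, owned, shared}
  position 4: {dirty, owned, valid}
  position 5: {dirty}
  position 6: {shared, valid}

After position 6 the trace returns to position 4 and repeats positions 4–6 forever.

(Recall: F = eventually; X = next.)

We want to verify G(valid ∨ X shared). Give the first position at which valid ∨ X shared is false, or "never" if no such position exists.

Check valid ∨ X shared at each position in order: 0 ✓, 1 ✓, 2 ✓.
At position 3 the labels are {dirty, owned, shared} and the next position 4 has {dirty, owned, valid}, so valid ∨ X shared is false there. This is the first violation.

3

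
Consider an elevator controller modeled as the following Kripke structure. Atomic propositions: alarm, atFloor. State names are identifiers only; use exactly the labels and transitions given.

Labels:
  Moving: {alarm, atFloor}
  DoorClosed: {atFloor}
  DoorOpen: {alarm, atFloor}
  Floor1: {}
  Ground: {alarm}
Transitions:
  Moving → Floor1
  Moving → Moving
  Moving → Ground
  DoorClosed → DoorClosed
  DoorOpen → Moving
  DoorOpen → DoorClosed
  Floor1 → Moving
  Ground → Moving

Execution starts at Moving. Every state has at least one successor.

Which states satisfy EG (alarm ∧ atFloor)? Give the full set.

States satisfying alarm ∧ atFloor: {Moving, DoorOpen}.
States satisfying EG (alarm ∧ atFloor): {Moving, DoorOpen}.

{Moving, DoorOpen}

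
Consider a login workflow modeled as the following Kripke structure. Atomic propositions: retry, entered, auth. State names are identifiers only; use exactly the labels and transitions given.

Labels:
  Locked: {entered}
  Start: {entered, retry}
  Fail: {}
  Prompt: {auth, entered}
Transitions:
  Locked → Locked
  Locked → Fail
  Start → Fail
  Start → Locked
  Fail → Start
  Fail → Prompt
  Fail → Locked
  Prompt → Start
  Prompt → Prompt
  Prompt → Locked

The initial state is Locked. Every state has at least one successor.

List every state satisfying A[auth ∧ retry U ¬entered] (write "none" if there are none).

States satisfying auth ∧ retry: ∅.
States satisfying ¬entered: {Fail}.
States satisfying A[auth ∧ retry U ¬entered]: {Fail}.

{Fail}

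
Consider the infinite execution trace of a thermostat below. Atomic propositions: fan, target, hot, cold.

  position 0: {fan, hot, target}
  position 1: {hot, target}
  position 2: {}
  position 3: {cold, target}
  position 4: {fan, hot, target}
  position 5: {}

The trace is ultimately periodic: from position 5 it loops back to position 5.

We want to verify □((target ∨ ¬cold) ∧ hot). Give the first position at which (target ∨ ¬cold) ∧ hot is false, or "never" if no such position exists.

Check (target ∨ ¬cold) ∧ hot at each position in order: 0 ✓, 1 ✓.
At position 2 the labels are {}, so (target ∨ ¬cold) ∧ hot is false there. This is the first violation.

2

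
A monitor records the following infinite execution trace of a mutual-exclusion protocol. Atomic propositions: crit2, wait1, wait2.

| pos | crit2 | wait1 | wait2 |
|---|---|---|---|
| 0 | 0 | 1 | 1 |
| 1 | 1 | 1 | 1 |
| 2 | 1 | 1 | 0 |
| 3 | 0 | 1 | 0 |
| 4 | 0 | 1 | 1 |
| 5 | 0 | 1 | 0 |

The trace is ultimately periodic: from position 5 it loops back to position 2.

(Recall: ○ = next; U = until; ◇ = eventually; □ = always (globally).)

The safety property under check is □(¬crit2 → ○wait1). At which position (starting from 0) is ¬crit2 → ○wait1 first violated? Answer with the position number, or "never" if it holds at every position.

never

¬crit2 → ○wait1 holds at every position 0..5, and those are all the positions the trace ever visits, so the invariant □(¬crit2 → ○wait1) is never violated.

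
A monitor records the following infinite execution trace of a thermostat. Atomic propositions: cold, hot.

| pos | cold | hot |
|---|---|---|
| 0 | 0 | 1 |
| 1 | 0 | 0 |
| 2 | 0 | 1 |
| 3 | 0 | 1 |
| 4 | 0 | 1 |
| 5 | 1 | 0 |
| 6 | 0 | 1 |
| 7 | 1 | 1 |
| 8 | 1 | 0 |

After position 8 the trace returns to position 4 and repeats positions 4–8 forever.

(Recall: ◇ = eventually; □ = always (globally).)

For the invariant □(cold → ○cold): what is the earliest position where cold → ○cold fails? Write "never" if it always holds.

5

Check cold → ○cold at each position in order: 0 ✓, 1 ✓, 2 ✓, 3 ✓, 4 ✓.
At position 5 the labels are {cold} and the next position 6 has {hot}, so cold → ○cold is false there. This is the first violation.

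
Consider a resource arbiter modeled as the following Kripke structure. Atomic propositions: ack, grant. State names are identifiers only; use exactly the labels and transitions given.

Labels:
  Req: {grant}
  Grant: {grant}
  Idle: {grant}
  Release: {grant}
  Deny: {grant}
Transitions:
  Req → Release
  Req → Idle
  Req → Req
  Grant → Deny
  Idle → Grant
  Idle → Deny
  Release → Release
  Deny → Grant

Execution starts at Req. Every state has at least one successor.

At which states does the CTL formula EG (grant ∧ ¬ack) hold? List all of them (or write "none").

{Req, Grant, Idle, Release, Deny}

States satisfying grant ∧ ¬ack: {Req, Grant, Idle, Release, Deny}.
States satisfying EG (grant ∧ ¬ack): {Req, Grant, Idle, Release, Deny}.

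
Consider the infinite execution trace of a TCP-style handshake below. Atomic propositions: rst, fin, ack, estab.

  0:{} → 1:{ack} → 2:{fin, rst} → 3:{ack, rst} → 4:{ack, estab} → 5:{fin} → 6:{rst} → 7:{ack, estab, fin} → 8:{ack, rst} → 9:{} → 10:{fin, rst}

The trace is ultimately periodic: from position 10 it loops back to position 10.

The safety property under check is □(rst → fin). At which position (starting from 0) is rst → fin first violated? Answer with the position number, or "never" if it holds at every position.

Check rst → fin at each position in order: 0 ✓, 1 ✓, 2 ✓.
At position 3 the labels are {ack, rst}, so rst → fin is false there. This is the first violation.

3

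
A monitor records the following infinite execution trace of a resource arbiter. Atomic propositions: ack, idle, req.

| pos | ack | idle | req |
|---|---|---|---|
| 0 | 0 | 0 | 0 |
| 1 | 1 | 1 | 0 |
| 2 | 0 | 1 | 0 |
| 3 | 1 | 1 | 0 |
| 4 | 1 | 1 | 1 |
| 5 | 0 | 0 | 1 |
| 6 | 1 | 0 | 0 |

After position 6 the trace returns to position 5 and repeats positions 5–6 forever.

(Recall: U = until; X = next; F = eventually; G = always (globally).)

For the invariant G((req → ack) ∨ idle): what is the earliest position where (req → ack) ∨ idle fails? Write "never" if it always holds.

Check (req → ack) ∨ idle at each position in order: 0 ✓, 1 ✓, 2 ✓, 3 ✓, 4 ✓.
At position 5 the labels are {req}, so (req → ack) ∨ idle is false there. This is the first violation.

5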